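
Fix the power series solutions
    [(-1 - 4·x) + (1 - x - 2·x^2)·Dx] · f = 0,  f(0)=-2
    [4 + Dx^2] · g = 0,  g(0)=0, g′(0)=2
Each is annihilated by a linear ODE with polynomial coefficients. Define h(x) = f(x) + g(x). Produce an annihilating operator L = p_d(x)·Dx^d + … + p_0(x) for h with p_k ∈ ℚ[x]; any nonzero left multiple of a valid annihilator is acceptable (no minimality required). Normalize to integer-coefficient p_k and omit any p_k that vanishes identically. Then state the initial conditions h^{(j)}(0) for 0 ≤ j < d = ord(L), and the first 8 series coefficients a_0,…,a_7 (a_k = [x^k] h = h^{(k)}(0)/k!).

L = (68 + 304·x + 200·x^2 + 320·x^3 + 160·x^4 + 128·x^5) + (-20 + 12·x + 24·x^2 + 8·x^3 + 48·x^4 + 96·x^5 + 64·x^6)·Dx + (17 + 76·x + 50·x^2 + 80·x^3 + 40·x^4 + 32·x^5)·Dx^2 + (-5 + 3·x + 6·x^2 + 2·x^3 + 12·x^4 + 24·x^5 + 16·x^6)·Dx^3  (order 3).
h: a_k = -2, 0, -6, -34/3, -22, -626/15, -86, -53558/315, …
ICs: h(0) = -2, h′(0) = 0, h′′(0) = -12.

f: a_k = -2, -2, -6, -10, -22, -42, -86, -170, …
g: a_k = 0, 2, 0, -4/3, 0, 4/15, 0, -8/315, …
L₀ := lclm(L_f,L_g); ord L₀ ≤ 1+2.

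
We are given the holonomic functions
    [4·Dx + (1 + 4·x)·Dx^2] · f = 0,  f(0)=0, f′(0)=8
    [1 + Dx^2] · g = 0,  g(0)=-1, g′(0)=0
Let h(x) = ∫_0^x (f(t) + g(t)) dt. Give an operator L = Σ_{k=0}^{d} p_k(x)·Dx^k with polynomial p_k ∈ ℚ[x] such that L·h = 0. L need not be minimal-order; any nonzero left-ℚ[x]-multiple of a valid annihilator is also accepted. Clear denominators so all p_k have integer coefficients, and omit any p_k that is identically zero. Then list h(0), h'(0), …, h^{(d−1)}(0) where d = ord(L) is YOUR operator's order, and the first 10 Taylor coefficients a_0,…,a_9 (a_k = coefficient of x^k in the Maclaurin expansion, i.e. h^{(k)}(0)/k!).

L = (388 + 32·x + 64·x^2)·Dx^2 + (33 + 140·x + 48·x^2 + 64·x^3)·Dx^3 + (388 + 32·x + 64·x^2)·Dx^4 + (33 + 140·x + 48·x^2 + 64·x^3)·Dx^5  (order 5).
h: a_k = 0, -1, 4, -31/6, 32/3, -3073/120, 1024/15, -983039/5040, 4096/7, -660602881/362880, …
ICs: h(0) = 0, h′(0) = -1, h′′(0) = 8, h′′′(0) = -31, h′′′′(0) = 256.

f: a_k = 0, 8, -16, 128/3, -128, 2048/5, -4096/3, 32768/7, -16384, 524288/9, …
g: a_k = -1, 0, 1/2, 0, -1/24, 0, 1/720, 0, -1/40320, 0, …
h₀=f+g: left-lcm gives L₀, ord ≤ 4.
h=∫₀ˣh₀: take L = L₀·Dx.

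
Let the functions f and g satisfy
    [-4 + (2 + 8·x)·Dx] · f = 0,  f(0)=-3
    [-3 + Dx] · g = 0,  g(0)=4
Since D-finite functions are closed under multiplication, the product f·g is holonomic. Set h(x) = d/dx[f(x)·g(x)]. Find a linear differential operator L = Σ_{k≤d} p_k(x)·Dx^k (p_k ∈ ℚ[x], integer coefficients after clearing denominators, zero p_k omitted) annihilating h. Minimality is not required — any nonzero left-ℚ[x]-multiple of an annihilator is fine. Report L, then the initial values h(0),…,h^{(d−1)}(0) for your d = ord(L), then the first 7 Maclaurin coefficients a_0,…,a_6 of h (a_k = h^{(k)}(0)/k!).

f: a_k = -3, -6, 6, -12, 30, -84, 252, …
g: a_k = 4, 12, 18, 18, 27/2, 81/10, 81/20, …
L₀ := L_f ⊗_s L_g (sym. prod.), ord ≤ 1.
h₀' ⇒ L via d/dx closure of L₀.
L = (17 + 120·x + 144·x^2) + (-5 - 32·x - 48·x^2)·Dx  (order 1).
h: a_k = -60, -204, -414, -258, -1893/2, 4131/2, -176247/20, …
ICs: h(0) = -60.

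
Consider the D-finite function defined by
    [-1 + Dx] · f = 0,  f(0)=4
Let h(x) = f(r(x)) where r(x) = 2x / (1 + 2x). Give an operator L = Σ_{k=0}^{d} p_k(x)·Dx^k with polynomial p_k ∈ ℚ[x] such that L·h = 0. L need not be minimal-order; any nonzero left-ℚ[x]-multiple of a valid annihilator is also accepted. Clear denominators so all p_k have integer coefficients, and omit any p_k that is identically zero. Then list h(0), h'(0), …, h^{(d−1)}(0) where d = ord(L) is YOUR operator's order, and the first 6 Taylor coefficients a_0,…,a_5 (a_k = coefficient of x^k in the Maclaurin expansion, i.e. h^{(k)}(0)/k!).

L = -2 + (1 + 4·x + 4·x^2)·Dx  (order 1).
h: a_k = 4, 8, -8, 16/3, 8/3, -304/15, …
ICs: h(0) = 4.

f: a_k = 4, 4, 2, 2/3, 1/6, 1/30, …
h₀=f(r): pull back L_f along r ⇒ L₀.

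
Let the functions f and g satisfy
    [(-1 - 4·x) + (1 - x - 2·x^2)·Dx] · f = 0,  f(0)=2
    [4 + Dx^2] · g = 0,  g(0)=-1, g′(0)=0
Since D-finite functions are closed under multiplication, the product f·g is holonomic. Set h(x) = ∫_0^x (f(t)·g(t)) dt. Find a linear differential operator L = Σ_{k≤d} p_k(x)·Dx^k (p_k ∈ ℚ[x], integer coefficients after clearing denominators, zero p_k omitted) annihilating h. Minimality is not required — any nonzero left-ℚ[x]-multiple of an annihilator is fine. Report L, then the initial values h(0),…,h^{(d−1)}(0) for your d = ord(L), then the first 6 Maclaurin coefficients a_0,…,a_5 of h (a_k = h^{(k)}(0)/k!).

L = (4·x + 8·x^2)·Dx + (2 + 8·x)·Dx^2 + (-1 + x + 2·x^2)·Dx^3  (order 3).
h: a_k = 0, -2, -1, -2/3, -3/2, -34/15, …
ICs: h(0) = 0, h′(0) = -2, h′′(0) = -2.

f: a_k = 2, 2, 6, 10, 22, 42, …
g: a_k = -1, 0, 2, 0, -2/3, 0, …
L₀ := L_f ⊗_s L_g (sym. prod.), ord ≤ 2.
h=∫h₀ ⇒ L = L₀·Dx.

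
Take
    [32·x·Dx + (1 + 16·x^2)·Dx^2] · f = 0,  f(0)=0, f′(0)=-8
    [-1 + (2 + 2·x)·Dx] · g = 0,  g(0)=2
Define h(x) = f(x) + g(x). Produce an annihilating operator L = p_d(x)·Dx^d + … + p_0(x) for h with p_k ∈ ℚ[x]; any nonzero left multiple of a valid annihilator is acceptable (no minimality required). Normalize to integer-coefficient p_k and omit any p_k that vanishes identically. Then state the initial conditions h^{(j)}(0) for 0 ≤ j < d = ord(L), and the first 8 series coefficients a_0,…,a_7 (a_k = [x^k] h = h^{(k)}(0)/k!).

L = (-64 - 160·x + 3072·x^2 + 1536·x^3)·Dx + (-131 - 256·x + 5920·x^2 + 12288·x^3 + 5376·x^4)·Dx^2 + (-2 + 126·x + 192·x^2 + 2112·x^3 + 3584·x^4 + 1536·x^5)·Dx^3  (order 3).
h: a_k = 2, -7, -1/4, 1027/24, -5/64, -262109/640, -21/512, 33554663/7168, …
ICs: h(0) = 2, h′(0) = -7, h′′(0) = -1/2.

f: a_k = 0, -8, 0, 128/3, 0, -2048/5, 0, 32768/7, …
g: a_k = 2, 1, -1/4, 1/8, -5/64, 7/128, -21/512, 33/1024, …
h₀=f+g: left-lcm gives L₀, ord ≤ 3.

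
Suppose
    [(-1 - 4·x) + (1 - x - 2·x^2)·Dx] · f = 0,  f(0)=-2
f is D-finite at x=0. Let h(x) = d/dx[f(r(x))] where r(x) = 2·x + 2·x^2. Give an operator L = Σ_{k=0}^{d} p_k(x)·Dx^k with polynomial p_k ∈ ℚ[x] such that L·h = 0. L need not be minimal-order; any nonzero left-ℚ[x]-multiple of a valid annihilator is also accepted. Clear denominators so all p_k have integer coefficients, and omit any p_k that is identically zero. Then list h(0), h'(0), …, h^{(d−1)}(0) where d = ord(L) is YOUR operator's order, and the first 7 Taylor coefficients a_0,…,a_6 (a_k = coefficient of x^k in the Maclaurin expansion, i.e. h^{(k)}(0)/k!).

L = (14 + 108·x + 444·x^2 + 1312·x^3 + 2256·x^4 + 1920·x^5 + 640·x^6) + (-1 - 8·x + 6·x^2 + 148·x^3 + 440·x^4 + 624·x^5 + 448·x^6 + 128·x^7)·Dx  (order 1).
h: a_k = -4, -56, -384, -2464, -14960, -86496, -487424, …
ICs: h(0) = -4.

f: a_k = -2, -2, -6, -10, -22, -42, -86, …
f∘r: x↦r, Dx↦Dx/r' in L_f ⇒ L₀.
h=h₀': d/dx-closure on L₀ ⇒ L.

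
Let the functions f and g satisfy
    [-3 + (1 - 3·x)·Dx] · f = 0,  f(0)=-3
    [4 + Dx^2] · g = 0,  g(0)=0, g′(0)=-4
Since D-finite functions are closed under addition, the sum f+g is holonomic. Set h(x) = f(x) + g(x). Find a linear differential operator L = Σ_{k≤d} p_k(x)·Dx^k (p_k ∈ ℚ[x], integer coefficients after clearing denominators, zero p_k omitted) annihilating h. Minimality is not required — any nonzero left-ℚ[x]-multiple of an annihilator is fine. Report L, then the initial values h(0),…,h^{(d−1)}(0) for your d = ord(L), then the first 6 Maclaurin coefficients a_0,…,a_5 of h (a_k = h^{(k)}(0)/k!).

f: a_k = -3, -9, -27, -81, -243, -729, …
g: a_k = 0, -4, 0, 8/3, 0, -8/15, …
h₀=f+g: left-lcm gives L₀, ord ≤ 3.
L = (348 - 144·x + 216·x^2) + (-44 + 180·x - 216·x^2 + 216·x^3)·Dx + (87 - 36·x + 54·x^2)·Dx^2 + (-11 + 45·x - 54·x^2 + 54·x^3)·Dx^3  (order 3).
h: a_k = -3, -13, -27, -235/3, -243, -10943/15, …
ICs: h(0) = -3, h′(0) = -13, h′′(0) = -54.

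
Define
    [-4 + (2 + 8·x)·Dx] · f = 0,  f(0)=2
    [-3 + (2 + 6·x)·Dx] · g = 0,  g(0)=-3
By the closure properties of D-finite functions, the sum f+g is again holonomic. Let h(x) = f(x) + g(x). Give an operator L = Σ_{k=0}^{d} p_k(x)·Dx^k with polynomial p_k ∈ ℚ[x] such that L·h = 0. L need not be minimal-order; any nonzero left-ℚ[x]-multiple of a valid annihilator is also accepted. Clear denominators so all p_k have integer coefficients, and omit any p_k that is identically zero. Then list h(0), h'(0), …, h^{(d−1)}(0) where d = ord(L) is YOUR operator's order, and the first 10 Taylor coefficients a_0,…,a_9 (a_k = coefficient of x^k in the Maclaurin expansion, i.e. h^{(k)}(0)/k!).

f: a_k = 2, 4, -4, 8, -20, 56, -168, 528, -1716, 5720, …
g: a_k = -3, -9/2, 27/8, -81/16, 1215/128, -5103/256, 45927/1024, -216513/2048, 8444007/32768, -42220035/65536, …
Weyl lclm of L_f,L_g ⇒ L₀ (ord ≤ 2).
L = -6 + (7 + 24·x)·Dx + (2 + 14·x + 24·x^2)·Dx^2  (order 2).
h: a_k = -1, -1/2, -5/8, 47/16, -1345/128, 9233/256, -126105/1024, 864831/2048, -47785881/32768, 332645885/65536, …
ICs: h(0) = -1, h′(0) = -1/2.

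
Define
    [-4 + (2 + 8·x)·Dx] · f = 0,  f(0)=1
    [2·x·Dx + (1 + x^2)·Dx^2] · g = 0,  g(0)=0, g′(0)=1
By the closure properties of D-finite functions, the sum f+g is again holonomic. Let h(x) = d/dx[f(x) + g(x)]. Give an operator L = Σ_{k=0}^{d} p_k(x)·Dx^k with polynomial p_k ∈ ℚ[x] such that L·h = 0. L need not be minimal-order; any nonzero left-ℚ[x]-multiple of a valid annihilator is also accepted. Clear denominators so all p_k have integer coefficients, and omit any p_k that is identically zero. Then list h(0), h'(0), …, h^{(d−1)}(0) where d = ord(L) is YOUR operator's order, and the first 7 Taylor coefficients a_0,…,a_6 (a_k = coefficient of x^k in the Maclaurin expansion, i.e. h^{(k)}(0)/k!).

L = (-2 - 20·x + 6·x^2 + 12·x^3) + (-7 - 8·x - 25·x^2 + 24·x^3 + 42·x^4)·Dx + (-1 - 3·x + 6·x^2 + 9·x^3 + 7·x^4 + 12·x^5)·Dx^2  (order 2).
h: a_k = 3, -4, 11, -40, 141, -504, 1847, …
ICs: h(0) = 3, h′(0) = -4.

f: a_k = 1, 2, -2, 4, -10, 28, -84, …
g: a_k = 0, 1, 0, -1/3, 0, 1/5, 0, …
L₀ := lclm(L_f,L_g); ord L₀ ≤ 1+2.
Derive L from L₀ (diff closure).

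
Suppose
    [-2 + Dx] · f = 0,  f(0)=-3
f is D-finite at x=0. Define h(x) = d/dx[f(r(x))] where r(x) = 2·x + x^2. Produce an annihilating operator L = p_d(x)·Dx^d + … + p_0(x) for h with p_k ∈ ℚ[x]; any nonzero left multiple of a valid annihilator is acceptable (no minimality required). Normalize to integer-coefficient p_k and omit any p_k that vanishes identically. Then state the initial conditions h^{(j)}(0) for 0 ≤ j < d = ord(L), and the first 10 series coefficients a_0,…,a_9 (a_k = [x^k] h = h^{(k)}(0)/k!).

f: a_k = -3, -6, -6, -4, -2, -4/5, -4/15, -8/105, -2/105, -4/945, …
Substitute x→r, Dx→(1/r')Dx; clear ⇒ L₀.
h=h₀': d/dx-closure on L₀ ⇒ L.
L = (5 + 8·x + 4·x^2) + (-1 - x)·Dx  (order 1).
h: a_k = -12, -60, -168, -344, -568, -3992/5, -2960/3, -115088/105, -116744/105, -140696/135, …
ICs: h(0) = -12.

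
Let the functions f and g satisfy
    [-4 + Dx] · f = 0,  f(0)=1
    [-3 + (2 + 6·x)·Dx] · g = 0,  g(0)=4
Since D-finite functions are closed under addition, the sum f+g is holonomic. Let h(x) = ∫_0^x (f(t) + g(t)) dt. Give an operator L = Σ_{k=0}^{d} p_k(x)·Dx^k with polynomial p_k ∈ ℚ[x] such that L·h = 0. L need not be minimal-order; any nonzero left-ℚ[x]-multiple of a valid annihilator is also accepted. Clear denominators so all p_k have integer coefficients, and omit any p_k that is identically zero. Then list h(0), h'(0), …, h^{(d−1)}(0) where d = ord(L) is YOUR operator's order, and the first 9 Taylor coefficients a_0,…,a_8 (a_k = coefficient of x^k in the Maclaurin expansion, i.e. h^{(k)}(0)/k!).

f: a_k = 1, 4, 8, 32/3, 32/3, 128/15, 256/45, 1024/315, 512/315, …
g: a_k = 4, 6, -9/2, 27/4, -405/32, 1701/64, -15309/256, 72171/512, -2814669/8192, …
h₀=f+g: left-lcm gives L₀, ord ≤ 2.
h=∫₀ˣh₀: take L = L₀·Dx.
L = (132 + 288·x)·Dx + (-73 - 384·x - 576·x^2)·Dx^2 + (10 + 78·x + 144·x^2)·Dx^3  (order 3).
h: a_k = 0, 5, 5, 7/6, 209/48, -191/480, 33707/5760, -623369/80640, 23258153/1290240, …
ICs: h(0) = 0, h′(0) = 5, h′′(0) = 10.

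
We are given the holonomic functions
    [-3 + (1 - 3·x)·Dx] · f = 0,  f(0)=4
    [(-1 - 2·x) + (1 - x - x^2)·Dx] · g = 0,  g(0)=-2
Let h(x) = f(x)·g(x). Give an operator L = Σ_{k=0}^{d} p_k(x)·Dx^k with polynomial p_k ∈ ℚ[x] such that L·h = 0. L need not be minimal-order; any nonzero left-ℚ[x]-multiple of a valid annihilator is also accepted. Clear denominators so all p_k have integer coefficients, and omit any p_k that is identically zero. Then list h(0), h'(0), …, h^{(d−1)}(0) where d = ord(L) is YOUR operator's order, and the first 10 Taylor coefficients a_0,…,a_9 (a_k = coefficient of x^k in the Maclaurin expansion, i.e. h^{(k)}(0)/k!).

L = (-4 + 4·x + 9·x^2) + (1 - 4·x + 2·x^2 + 3·x^3)·Dx  (order 1).
h: a_k = -8, -32, -112, -360, -1120, -3424, -10376, -31296, -94160, -282920, …
ICs: h(0) = -8.

f: a_k = 4, 12, 36, 108, 324, 972, 2916, 8748, 26244, 78732, …
g: a_k = -2, -2, -4, -6, -10, -16, -26, -42, -68, -110, …
f·g: L₀ = L_f ⊗_s L_g, ord ≤ 1·1.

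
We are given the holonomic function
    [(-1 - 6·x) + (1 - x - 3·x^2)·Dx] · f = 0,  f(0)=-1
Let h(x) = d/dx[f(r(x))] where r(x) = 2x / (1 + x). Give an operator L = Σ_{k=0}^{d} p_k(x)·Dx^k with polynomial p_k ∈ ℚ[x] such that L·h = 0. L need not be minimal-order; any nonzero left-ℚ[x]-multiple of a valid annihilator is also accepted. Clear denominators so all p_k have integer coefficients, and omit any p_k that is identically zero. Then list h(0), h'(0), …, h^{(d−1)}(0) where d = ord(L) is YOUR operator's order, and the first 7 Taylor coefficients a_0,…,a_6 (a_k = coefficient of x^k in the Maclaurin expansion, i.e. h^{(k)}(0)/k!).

L = (14 + 78·x + 546·x^2 + 338·x^3) + (-1 - 14·x + 182·x^3 + 169·x^4)·Dx  (order 1).
h: a_k = -2, -28, -78, -728, -1690, -14196, -30758, …
ICs: h(0) = -2.

f: a_k = -1, -1, -4, -7, -19, -40, -97, …
L₀ from L_f via x↦r, Dx↦r'^{-1}Dx.
h=h₀': d/dx-closure on L₀ ⇒ L.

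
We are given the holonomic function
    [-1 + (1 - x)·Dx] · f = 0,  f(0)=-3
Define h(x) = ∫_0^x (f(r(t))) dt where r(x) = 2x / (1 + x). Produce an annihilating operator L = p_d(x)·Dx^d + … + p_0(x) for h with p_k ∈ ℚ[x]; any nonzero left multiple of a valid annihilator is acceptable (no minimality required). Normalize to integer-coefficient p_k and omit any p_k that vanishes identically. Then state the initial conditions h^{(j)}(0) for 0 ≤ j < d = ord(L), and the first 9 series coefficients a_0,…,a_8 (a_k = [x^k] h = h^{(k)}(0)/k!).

f: a_k = -3, -3, -3, -3, -3, -3, -3, -3, -3, …
L₀ from L_f via x↦r, Dx↦r'^{-1}Dx.
h=∫₀ˣh₀: take L = L₀·Dx.
L = 2·Dx + (-1 + x^2)·Dx^2  (order 2).
h: a_k = 0, -3, -3, -2, -3/2, -6/5, -1, -6/7, -3/4, …
ICs: h(0) = 0, h′(0) = -3.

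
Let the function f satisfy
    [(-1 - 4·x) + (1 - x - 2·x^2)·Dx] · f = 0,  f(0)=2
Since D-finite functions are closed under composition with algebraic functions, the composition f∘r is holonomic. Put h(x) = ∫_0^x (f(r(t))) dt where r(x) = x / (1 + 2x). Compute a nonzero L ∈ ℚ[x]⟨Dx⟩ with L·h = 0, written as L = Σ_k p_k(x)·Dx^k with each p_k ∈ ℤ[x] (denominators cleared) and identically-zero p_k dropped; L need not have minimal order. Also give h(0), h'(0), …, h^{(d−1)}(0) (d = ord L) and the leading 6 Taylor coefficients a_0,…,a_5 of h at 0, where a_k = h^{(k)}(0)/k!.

f: a_k = 2, 2, 6, 10, 22, 42, …
Change of var in L_f (x↦r) gives L₀.
Integrate: L := L₀·Dx.
L = (-1 - 6·x)·Dx + (1 + 5·x + 6·x^2)·Dx^2  (order 2).
h: a_k = 0, 2, 1, 2/3, -3/2, 18/5, …
ICs: h(0) = 0, h′(0) = 2.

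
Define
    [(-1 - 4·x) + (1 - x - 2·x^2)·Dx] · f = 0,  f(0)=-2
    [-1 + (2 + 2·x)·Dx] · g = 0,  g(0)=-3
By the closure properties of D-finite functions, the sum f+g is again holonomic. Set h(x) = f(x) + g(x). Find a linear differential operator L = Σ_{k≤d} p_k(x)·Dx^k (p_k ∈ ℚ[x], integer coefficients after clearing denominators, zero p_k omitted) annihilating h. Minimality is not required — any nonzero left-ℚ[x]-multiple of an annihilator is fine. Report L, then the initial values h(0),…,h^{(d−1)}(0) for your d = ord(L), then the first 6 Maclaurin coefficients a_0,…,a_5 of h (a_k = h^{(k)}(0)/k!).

L = (-13 - 26·x - 40·x^2) + (25 + 69·x + 144·x^2 + 100·x^3)·Dx + (-2 - 20·x + 6·x^2 + 64·x^3 + 40·x^4)·Dx^2  (order 2).
h: a_k = -5, -7/2, -45/8, -163/16, -2801/128, -10773/256, …
ICs: h(0) = -5, h′(0) = -7/2.

f: a_k = -2, -2, -6, -10, -22, -42, …
g: a_k = -3, -3/2, 3/8, -3/16, 15/128, -21/256, …
f+g: L₀ = lclm(L_f,L_g), ord ≤ 1+1.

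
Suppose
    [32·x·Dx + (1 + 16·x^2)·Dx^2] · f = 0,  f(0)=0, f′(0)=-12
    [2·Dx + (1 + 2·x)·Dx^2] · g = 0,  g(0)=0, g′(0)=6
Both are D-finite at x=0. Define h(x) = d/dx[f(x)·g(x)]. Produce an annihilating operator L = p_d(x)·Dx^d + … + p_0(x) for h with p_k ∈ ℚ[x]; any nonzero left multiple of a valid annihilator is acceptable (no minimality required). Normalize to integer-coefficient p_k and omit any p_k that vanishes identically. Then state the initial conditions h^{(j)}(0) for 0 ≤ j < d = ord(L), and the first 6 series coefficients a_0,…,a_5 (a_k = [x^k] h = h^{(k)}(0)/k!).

f: a_k = 0, -12, 0, 64, 0, -3072/5, …
g: a_k = 0, 6, -6, 8, -12, 96/5, …
h₀=f·g: eliminate ⇒ L₀, order ≤ 2·2.
h₀' ⇒ L via d/dx closure of L₀.
L = (2304 + 8960·x + 114688·x^2 + 552960·x^3 + 983040·x^4 + 851968·x^5 + 1048576·x^7) + (1032 + 14720·x + 111872·x^2 + 616448·x^3 + 1884160·x^4 + 3047424·x^5 + 2293760·x^6 + 1572864·x^7 + 3670016·x^8)·Dx + (72 + 2512·x + 19968·x^2 + 99072·x^3 + 393216·x^4 + 1019904·x^5 + 1572864·x^6 + 1376256·x^7 + 1572864·x^8 + 2097152·x^9)·Dx^2 + (17 + 132·x + 964·x^2 + 4864·x^3 + 18432·x^4 + 55296·x^5 + 129024·x^6 + 196608·x^7 + 196608·x^8 + 262144·x^9 + 262144·x^10)·Dx^3  (order 3).
h: a_k = 0, -144, 216, 1152, -1200, -102144/5, …
ICs: h(0) = 0, h′(0) = -144, h′′(0) = 432.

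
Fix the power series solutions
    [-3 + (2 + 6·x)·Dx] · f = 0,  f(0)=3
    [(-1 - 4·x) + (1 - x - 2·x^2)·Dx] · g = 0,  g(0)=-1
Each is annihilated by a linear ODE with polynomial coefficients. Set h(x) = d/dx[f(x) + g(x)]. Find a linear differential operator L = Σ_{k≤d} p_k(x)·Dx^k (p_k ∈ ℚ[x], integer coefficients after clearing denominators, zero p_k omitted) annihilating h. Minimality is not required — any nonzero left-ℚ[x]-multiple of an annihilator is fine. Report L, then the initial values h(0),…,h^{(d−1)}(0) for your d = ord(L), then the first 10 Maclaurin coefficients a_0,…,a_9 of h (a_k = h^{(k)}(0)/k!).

f: a_k = 3, 9/2, -27/8, 81/16, -1215/128, 5103/256, -45927/1024, 216513/2048, -8444007/32768, 42220035/65536, …
g: a_k = -1, -1, -3, -5, -11, -21, -43, -85, -171, -341, …
Weyl lclm of L_f,L_g ⇒ L₀ (ord ≤ 2).
h₀' ⇒ L via d/dx closure of L₀.
L = (-114 - 522·x - 1152·x^2 - 816·x^3 - 720·x^4) + (-31 - 414·x - 1803·x^2 - 3208·x^3 - 3084·x^4 - 2160·x^5)·Dx + (10 + 66·x + 110·x^2 - 74·x^3 - 456·x^4 - 808·x^5 - 480·x^6)·Dx^2  (order 2).
h: a_k = 7/2, -51/4, 3/16, -2623/32, -1365/256, -269877/512, 297031/2048, -14047335/4096, 178850331/65536, -3048443545/131072, …
ICs: h(0) = 7/2, h′(0) = -51/4.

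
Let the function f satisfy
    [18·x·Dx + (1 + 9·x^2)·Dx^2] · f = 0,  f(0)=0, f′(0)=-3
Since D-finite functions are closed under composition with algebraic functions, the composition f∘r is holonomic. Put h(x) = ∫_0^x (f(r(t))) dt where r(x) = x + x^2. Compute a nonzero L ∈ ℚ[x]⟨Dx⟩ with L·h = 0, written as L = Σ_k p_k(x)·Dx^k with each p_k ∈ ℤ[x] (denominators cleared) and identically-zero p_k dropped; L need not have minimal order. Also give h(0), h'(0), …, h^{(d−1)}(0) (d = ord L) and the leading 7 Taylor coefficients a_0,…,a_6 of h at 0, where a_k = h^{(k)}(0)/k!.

L = (-2 + 18·x + 72·x^2 + 108·x^3 + 54·x^4)·Dx^2 + (1 + 2·x + 9·x^2 + 36·x^3 + 45·x^4 + 18·x^5)·Dx^3  (order 3).
h: a_k = 0, 0, -3/2, -1, 9/4, 27/5, -18/5, …
ICs: h(0) = 0, h′(0) = 0, h′′(0) = -3.

f: a_k = 0, -3, 0, 9, 0, -243/5, 0, …
L₀ from L_f via x↦r, Dx↦r'^{-1}Dx.
Integrate: L := L₀·Dx.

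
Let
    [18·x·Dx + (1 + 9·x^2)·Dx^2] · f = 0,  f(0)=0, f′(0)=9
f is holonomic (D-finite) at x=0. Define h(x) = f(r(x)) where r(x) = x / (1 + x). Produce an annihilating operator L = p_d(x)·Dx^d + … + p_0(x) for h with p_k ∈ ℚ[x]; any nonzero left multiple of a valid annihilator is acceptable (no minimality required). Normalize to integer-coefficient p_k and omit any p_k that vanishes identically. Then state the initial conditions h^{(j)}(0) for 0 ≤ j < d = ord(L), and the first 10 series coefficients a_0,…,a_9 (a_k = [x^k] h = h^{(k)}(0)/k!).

f: a_k = 0, 9, 0, -27, 0, 729/5, 0, -6561/7, 0, 6561, …
Substitute x→r, Dx→(1/r')Dx; clear ⇒ L₀.
L = (2 + 20·x)·Dx + (1 + 2·x + 10·x^2)·Dx^2  (order 2).
h: a_k = 0, 9, -9, -18, 72, -36/5, -468, 5976/7, 2016, -10224, …
ICs: h(0) = 0, h′(0) = 9.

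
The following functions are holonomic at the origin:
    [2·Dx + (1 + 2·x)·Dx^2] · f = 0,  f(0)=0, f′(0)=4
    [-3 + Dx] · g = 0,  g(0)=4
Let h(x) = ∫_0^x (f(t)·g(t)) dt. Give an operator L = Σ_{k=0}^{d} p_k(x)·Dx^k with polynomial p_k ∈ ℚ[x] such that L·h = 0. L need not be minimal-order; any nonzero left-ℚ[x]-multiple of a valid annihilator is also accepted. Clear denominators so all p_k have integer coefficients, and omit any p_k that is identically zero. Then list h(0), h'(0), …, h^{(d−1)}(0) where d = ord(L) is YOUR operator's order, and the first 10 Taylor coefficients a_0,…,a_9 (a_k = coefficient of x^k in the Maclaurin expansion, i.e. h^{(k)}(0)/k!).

f: a_k = 0, 4, -4, 16/3, -8, 64/5, -64/3, 256/7, -64, 1024/9, …
g: a_k = 4, 12, 18, 18, 27/2, 81/10, 81/20, 243/140, 729/1120, 243/1120, …
L₀ := L_f ⊗_s L_g (sym. prod.), ord ≤ 2.
∫: right-multiply L₀ by Dx.
L = (3 + 18·x)·Dx + (-4 - 12·x)·Dx^2 + (1 + 2·x)·Dx^3  (order 3).
h: a_k = 0, 0, 8, 32/3, 34/3, 32/5, 83/15, -4/21, 1137/280, -224/45, …
ICs: h(0) = 0, h′(0) = 0, h′′(0) = 16.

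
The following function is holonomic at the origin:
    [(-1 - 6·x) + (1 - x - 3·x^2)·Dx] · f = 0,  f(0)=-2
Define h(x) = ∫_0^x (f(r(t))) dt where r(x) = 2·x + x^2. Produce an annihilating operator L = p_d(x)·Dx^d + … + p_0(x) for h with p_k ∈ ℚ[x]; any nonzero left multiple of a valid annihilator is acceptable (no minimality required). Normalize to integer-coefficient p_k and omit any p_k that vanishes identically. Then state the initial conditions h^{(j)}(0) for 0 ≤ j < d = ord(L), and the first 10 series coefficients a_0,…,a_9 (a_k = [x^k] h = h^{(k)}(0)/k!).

L = (2 + 26·x + 36·x^2 + 12·x^3)·Dx + (-1 + 2·x + 13·x^2 + 12·x^3 + 3·x^4)·Dx^2  (order 2).
h: a_k = 0, -2, -2, -34/3, -36, -784/5, -1930/3, -19742/7, -12438, -504326/9, …
ICs: h(0) = 0, h′(0) = -2.

f: a_k = -2, -2, -8, -14, -38, -80, -194, -434, -1016, -2318, …
Substitute x→r, Dx→(1/r')Dx; clear ⇒ L₀.
h=∫h₀ ⇒ L = L₀·Dx.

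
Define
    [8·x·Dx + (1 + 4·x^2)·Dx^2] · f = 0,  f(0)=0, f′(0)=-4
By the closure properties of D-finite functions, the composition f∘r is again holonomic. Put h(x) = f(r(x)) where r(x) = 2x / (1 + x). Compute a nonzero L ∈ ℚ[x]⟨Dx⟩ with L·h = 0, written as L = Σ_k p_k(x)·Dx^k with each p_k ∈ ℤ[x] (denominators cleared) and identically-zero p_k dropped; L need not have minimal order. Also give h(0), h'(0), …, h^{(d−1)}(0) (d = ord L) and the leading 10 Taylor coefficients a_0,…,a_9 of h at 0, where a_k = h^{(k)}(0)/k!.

f: a_k = 0, -4, 0, 16/3, 0, -64/5, 0, 256/7, 0, -1024/9, …
Change of var in L_f (x↦r) gives L₀.
L = (2 + 34·x)·Dx + (1 + 2·x + 17·x^2)·Dx^2  (order 2).
h: a_k = 0, -8, 8, 104/3, -120, -808/5, 4888/3, -5816/7, -19320, 407992/9, …
ICs: h(0) = 0, h′(0) = -8.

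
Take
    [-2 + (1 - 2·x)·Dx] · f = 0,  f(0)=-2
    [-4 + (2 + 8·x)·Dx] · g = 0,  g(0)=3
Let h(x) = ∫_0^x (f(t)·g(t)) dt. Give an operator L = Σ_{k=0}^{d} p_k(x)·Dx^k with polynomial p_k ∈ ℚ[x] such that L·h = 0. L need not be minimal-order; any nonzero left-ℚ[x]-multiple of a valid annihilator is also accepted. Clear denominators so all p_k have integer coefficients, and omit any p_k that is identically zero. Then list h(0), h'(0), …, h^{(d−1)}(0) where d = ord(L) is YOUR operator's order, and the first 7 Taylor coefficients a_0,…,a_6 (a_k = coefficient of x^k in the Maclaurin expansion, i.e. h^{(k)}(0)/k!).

L = (4 + 4·x)·Dx + (-1 - 2·x + 8·x^2)·Dx^2  (order 2).
h: a_k = 0, -6, -12, -12, -24, -132/5, -72, …
ICs: h(0) = 0, h′(0) = -6.

f: a_k = -2, -4, -8, -16, -32, -64, -128, …
g: a_k = 3, 6, -6, 12, -30, 84, -252, …
L₀ := L_f ⊗_s L_g (sym. prod.), ord ≤ 1.
h=∫₀ˣh₀: take L = L₀·Dx.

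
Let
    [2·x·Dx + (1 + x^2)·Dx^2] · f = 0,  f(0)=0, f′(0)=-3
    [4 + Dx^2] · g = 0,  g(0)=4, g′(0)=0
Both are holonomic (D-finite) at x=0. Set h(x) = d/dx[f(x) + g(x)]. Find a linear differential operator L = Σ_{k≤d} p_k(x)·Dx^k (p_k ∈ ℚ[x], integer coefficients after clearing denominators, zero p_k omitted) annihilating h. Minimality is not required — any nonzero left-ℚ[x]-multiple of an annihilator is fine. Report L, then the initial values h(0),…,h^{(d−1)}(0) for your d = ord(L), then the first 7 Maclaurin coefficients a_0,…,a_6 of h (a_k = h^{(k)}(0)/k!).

L = (-32·x + 80·x^3 + 16·x^5) + (4 + 32·x^2 + 36·x^4 + 8·x^6)·Dx + (-8·x + 20·x^3 + 4·x^5)·Dx^2 + (1 + 8·x^2 + 9·x^4 + 2·x^6)·Dx^3  (order 3).
h: a_k = -3, -16, 3, 32/3, -3, -32/15, 3, …
ICs: h(0) = -3, h′(0) = -16, h′′(0) = 6.

f: a_k = 0, -3, 0, 1, 0, -3/5, 0, …
g: a_k = 4, 0, -8, 0, 8/3, 0, -16/45, …
Weyl lclm of L_f,L_g ⇒ L₀ (ord ≤ 4).
h=h₀': d/dx-closure on L₀ ⇒ L.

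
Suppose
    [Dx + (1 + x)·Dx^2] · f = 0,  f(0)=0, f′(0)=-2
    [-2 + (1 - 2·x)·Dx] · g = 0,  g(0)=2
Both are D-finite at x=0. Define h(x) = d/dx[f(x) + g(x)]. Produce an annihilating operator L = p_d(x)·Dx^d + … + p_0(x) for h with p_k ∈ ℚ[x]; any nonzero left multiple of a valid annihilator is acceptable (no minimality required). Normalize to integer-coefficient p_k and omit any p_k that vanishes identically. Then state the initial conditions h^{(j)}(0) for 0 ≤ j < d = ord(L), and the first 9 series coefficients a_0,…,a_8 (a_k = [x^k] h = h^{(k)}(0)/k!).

L = (-32 - 8·x) + (-22 - 56·x - 16·x^2)·Dx + (5 - 3·x - 12·x^2 - 4·x^3)·Dx^2  (order 2).
h: a_k = 2, 18, 46, 130, 318, 770, 1790, 4098, 9214, …
ICs: h(0) = 2, h′(0) = 18.

f: a_k = 0, -2, 1, -2/3, 1/2, -2/5, 1/3, -2/7, 1/4, …
g: a_k = 2, 4, 8, 16, 32, 64, 128, 256, 512, …
h₀=f+g: left-lcm gives L₀, ord ≤ 3.
h=h₀': d/dx-closure on L₀ ⇒ L.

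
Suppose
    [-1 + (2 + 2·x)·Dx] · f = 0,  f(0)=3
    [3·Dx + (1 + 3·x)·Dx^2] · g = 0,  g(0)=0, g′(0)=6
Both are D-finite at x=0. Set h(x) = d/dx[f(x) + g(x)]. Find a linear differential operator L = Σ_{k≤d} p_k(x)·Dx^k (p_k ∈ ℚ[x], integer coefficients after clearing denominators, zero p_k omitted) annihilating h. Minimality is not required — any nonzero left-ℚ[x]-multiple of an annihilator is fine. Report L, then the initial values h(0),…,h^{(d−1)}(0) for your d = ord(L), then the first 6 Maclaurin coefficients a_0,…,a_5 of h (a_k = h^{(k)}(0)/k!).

L = (27 + 9·x) + (69 + 126·x + 45·x^2)·Dx + (10 + 46·x + 54·x^2 + 18·x^3)·Dx^2  (order 2).
h: a_k = 15/2, -75/4, 873/16, -5199/32, 124521/256, -746685/512, …
ICs: h(0) = 15/2, h′(0) = -75/4.

f: a_k = 3, 3/2, -3/8, 3/16, -15/128, 21/256, …
g: a_k = 0, 6, -9, 18, -81/2, 486/5, …
Sum ⇒ L₀ = lclm(L_f,L_g) in ℚ(x)⟨Dx⟩.
h=h₀': d/dx-closure on L₀ ⇒ L.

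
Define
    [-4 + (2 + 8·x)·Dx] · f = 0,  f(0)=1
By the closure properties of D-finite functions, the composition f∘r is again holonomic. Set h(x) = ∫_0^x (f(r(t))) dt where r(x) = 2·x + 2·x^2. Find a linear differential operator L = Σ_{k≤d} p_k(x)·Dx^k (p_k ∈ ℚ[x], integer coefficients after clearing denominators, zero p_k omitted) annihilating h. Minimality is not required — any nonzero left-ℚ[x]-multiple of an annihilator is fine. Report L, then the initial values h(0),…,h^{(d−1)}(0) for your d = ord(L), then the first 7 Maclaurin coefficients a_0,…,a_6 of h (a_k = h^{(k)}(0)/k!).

L = (-4 - 8·x)·Dx + (1 + 8·x + 8·x^2)·Dx^2  (order 2).
h: a_k = 0, 1, 2, -4/3, 4, -72/5, 176/3, …
ICs: h(0) = 0, h′(0) = 1.

f: a_k = 1, 2, -2, 4, -10, 28, -84, …
Change of var in L_f (x↦r) gives L₀.
Integrate: L := L₀·Dx.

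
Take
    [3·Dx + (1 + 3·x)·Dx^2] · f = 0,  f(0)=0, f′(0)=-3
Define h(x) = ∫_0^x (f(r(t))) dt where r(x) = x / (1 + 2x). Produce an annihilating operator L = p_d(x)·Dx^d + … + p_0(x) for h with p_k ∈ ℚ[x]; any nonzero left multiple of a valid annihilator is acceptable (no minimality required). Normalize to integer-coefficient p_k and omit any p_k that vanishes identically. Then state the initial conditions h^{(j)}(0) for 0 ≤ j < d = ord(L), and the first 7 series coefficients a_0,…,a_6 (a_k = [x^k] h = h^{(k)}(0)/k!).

f: a_k = 0, -3, 9/2, -9, 81/4, -243/5, 243/2, …
L₀ from L_f via x↦r, Dx↦r'^{-1}Dx.
h=∫h₀ ⇒ L = L₀·Dx.
L = (7 + 20·x)·Dx^2 + (1 + 7·x + 10·x^2)·Dx^3  (order 3).
h: a_k = 0, 0, -3/2, 7/2, -39/4, 609/20, -1031/10, …
ICs: h(0) = 0, h′(0) = 0, h′′(0) = -3.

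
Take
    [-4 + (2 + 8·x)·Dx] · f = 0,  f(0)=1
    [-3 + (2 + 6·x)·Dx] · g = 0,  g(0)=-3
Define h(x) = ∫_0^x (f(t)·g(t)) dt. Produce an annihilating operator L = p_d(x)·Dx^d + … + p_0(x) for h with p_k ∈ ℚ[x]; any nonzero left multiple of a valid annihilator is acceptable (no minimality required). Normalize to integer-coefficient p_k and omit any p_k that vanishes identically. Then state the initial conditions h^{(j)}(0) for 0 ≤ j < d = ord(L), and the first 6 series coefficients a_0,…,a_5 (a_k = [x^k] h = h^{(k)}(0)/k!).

f: a_k = 1, 2, -2, 4, -10, 28, …
g: a_k = -3, -9/2, 27/8, -81/16, 1215/128, -5103/256, …
L₀ := L_f ⊗_s L_g (sym. prod.), ord ≤ 1.
h=∫h₀ ⇒ L = L₀·Dx.
L = (-7 - 24·x)·Dx + (2 + 14·x + 24·x^2)·Dx^2  (order 2).
h: a_k = 0, -3, -21/4, 1/8, -21/64, 591/640, …
ICs: h(0) = 0, h′(0) = -3.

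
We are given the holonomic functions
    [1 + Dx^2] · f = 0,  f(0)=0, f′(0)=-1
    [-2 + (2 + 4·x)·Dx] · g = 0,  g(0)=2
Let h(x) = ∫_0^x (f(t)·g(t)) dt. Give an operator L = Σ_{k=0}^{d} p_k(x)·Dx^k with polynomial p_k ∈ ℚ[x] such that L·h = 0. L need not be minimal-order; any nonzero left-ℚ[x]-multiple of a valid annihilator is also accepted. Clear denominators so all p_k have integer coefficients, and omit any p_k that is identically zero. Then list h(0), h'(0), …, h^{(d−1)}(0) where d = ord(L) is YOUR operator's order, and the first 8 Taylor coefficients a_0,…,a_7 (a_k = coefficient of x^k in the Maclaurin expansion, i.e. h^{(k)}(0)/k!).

L = (4 + 4·x + 4·x^2)·Dx + (-2 - 4·x)·Dx^2 + (1 + 4·x + 4·x^2)·Dx^3  (order 3).
h: a_k = 0, 0, -1, -2/3, 1/3, -2/15, 8/45, -8/35, …
ICs: h(0) = 0, h′(0) = 0, h′′(0) = -2.

f: a_k = 0, -1, 0, 1/6, 0, -1/120, 0, 1/5040, …
g: a_k = 2, 2, -1, 1, -5/4, 7/4, -21/8, 33/8, …
Sym-product of L_f,L_g gives L₀ (≤ ord 2).
∫: right-multiply L₀ by Dx.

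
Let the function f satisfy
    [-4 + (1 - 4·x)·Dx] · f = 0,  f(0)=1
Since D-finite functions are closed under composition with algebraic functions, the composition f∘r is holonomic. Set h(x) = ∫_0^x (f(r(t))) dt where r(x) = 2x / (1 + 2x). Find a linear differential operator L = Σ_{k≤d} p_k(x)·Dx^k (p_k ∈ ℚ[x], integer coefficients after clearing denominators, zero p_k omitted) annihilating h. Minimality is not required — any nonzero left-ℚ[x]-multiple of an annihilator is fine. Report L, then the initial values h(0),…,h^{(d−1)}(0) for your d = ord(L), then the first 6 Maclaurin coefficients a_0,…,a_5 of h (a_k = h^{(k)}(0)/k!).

L = 8·Dx + (-1 + 4·x + 12·x^2)·Dx^2  (order 2).
h: a_k = 0, 1, 4, 16, 72, 1728/5, …
ICs: h(0) = 0, h′(0) = 1.

f: a_k = 1, 4, 16, 64, 256, 1024, …
Substitute x→r, Dx→(1/r')Dx; clear ⇒ L₀.
∫: right-multiply L₀ by Dx.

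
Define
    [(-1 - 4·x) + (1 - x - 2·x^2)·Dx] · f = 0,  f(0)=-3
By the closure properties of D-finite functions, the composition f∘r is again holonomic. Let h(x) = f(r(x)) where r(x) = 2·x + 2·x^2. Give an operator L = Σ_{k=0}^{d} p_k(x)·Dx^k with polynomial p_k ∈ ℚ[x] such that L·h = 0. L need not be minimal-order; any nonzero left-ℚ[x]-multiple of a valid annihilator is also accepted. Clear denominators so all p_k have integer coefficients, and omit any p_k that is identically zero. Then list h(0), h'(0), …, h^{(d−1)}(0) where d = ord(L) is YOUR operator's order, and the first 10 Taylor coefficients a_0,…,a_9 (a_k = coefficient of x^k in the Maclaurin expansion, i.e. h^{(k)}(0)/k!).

L = (2 + 20·x + 48·x^2 + 32·x^3) + (-1 + 2·x + 10·x^2 + 16·x^3 + 8·x^4)·Dx  (order 1).
h: a_k = -3, -6, -42, -192, -924, -4488, -21624, -104448, -504336, -2435040, …
ICs: h(0) = -3.

f: a_k = -3, -3, -9, -15, -33, -63, -129, -255, -513, -1023, …
Change of var in L_f (x↦r) gives L₀.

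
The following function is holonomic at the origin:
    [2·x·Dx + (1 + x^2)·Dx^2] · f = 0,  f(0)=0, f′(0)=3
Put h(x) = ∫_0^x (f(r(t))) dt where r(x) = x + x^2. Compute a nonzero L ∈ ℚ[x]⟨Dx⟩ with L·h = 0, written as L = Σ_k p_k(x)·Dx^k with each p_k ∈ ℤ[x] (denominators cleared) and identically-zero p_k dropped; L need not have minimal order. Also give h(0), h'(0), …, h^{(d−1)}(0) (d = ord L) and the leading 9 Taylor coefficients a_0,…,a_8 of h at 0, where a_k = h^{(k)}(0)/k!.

f: a_k = 0, 3, 0, -1, 0, 3/5, 0, -3/7, 0, …
f∘r: x↦r, Dx↦Dx/r' in L_f ⇒ L₀.
Integrate: L := L₀·Dx.
L = (-2 + 2·x + 8·x^2 + 12·x^3 + 6·x^4)·Dx^2 + (1 + 2·x + x^2 + 4·x^3 + 5·x^4 + 2·x^5)·Dx^3  (order 3).
h: a_k = 0, 0, 3/2, 1, -1/4, -3/5, -2/5, 2/7, 39/56, …
ICs: h(0) = 0, h′(0) = 0, h′′(0) = 3.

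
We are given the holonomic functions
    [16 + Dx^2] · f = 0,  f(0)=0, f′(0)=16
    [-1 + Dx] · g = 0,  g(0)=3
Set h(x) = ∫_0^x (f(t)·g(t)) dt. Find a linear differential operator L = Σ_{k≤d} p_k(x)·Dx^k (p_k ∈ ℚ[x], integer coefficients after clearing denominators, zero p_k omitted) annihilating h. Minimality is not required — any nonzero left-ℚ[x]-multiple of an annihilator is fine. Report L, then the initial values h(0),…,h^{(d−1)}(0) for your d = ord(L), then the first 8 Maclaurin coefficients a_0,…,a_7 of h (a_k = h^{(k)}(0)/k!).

L = 17·Dx - 2·Dx^2 + Dx^3  (order 3).
h: a_k = 0, 0, 24, 16, -26, -24, 101/15, 1222/105, …
ICs: h(0) = 0, h′(0) = 0, h′′(0) = 48.

f: a_k = 0, 16, 0, -128/3, 0, 512/15, 0, -4096/315, …
g: a_k = 3, 3, 3/2, 1/2, 1/8, 1/40, 1/240, 1/1680, …
h₀=f·g: eliminate ⇒ L₀, order ≤ 2·1.
Integrate: L := L₀·Dx.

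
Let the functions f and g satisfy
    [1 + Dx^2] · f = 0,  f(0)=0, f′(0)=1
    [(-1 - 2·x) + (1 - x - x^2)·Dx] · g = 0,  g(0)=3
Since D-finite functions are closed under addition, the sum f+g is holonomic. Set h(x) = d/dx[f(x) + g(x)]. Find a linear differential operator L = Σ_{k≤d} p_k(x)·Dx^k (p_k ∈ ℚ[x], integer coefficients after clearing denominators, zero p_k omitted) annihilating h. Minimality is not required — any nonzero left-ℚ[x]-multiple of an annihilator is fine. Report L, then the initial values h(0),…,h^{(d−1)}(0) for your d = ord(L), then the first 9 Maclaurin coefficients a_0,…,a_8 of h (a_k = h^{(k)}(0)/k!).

f: a_k = 0, 1, 0, -1/6, 0, 1/120, 0, -1/5040, 0, …
g: a_k = 3, 3, 6, 9, 15, 24, 39, 63, 102, …
h₀=f+g: left-lcm gives L₀, ord ≤ 3.
Derive L from L₀ (diff closure).
L = (124 + 358·x + 470·x^2 + 230·x^3 + 130·x^4 + 18·x^5 + 6·x^6) + (-19 - 29·x + 36·x^2 + 55·x^3 + 50·x^4 + 27·x^5 + 7·x^6 + 2·x^7)·Dx + (124 + 358·x + 470·x^2 + 230·x^3 + 130·x^4 + 18·x^5 + 6·x^6)·Dx^2 + (-19 - 29·x + 36·x^2 + 55·x^3 + 50·x^4 + 27·x^5 + 7·x^6 + 2·x^7)·Dx^3  (order 3).
h: a_k = 4, 12, 53/2, 60, 2881/24, 234, 317519/720, 816, 59875201/40320, …
ICs: h(0) = 4, h′(0) = 12, h′′(0) = 53.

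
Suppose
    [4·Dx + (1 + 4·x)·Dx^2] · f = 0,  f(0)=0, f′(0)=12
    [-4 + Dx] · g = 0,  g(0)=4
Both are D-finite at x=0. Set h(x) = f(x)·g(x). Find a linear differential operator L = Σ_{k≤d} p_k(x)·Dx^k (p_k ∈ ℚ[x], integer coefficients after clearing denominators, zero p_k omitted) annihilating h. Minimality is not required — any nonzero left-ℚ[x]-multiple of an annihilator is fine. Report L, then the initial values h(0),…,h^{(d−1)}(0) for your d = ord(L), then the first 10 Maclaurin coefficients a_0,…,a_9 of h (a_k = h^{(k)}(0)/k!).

f: a_k = 0, 12, -24, 64, -192, 3072/5, -2048, 49152/7, -24576, 262144/3, …
g: a_k = 4, 16, 32, 128/3, 128/3, 512/15, 1024/45, 4096/315, 2048/315, 8192/2835, …
Sym-product of L_f,L_g gives L₀ (≤ ord 2).
L = 64·x + (-4 - 32·x)·Dx + (1 + 4·x)·Dx^2  (order 2).
h: a_k = 0, 48, 96, 256, 0, 4608/5, -7168/3, 188416/21, -475136/15, 5152768/45, …
ICs: h(0) = 0, h′(0) = 48.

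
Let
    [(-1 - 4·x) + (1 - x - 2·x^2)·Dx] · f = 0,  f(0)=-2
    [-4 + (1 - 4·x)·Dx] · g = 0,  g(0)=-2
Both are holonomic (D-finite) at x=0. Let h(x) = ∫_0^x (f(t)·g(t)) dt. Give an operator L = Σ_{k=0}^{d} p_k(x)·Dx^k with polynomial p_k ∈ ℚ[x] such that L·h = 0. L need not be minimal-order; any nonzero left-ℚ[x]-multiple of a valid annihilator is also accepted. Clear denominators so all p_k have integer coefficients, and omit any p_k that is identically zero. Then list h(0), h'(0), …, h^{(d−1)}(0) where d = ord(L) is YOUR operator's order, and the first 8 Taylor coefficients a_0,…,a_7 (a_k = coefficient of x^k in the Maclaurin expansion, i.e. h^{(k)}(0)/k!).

f: a_k = -2, -2, -6, -10, -22, -42, -86, -170, …
g: a_k = -2, -8, -32, -128, -512, -2048, -8192, -32768, …
h₀=f·g: eliminate ⇒ L₀, order ≤ 1·1.
∫: right-multiply L₀ by Dx.
L = (-5 + 4·x + 24·x^2)·Dx + (1 - 5·x + 2·x^2 + 8·x^3)·Dx^2  (order 2).
h: a_k = 0, 4, 10, 92/3, 97, 1596/5, 1078, 26044/7, …
ICs: h(0) = 0, h′(0) = 4.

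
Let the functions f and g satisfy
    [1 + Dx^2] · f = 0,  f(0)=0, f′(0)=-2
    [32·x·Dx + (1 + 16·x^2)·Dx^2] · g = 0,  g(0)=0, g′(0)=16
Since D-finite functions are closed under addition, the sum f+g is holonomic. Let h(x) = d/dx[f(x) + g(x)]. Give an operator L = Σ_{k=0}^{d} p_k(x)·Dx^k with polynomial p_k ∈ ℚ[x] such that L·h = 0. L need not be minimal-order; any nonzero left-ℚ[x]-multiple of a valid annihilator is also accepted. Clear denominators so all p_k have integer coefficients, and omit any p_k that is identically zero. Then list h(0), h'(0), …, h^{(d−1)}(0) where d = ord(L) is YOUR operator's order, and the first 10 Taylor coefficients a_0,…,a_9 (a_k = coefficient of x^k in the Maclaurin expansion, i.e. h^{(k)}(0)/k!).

f: a_k = 0, -2, 0, 1/3, 0, -1/60, 0, 1/2520, 0, -1/181440, …
g: a_k = 0, 16, 0, -256/3, 0, 4096/5, 0, -65536/7, 0, 1048576/9, …
L₀ := lclm(L_f,L_g); ord L₀ ≤ 2+2.
Differentiate: ansatz ord ≤ ord L₀ ⇒ L.
L = (-6112·x + 99328·x^3 + 8192·x^5) + (-31 + 1072·x^2 + 25344·x^4 + 4096·x^6)·Dx + (-6112·x + 99328·x^3 + 8192·x^5)·Dx^2 + (-31 + 1072·x^2 + 25344·x^4 + 4096·x^6)·Dx^3  (order 3).
h: a_k = 14, 0, -255, 0, 49151/12, 0, -23592959/360, 0, 21139292159/20160, 0, …
ICs: h(0) = 14, h′(0) = 0, h′′(0) = -510.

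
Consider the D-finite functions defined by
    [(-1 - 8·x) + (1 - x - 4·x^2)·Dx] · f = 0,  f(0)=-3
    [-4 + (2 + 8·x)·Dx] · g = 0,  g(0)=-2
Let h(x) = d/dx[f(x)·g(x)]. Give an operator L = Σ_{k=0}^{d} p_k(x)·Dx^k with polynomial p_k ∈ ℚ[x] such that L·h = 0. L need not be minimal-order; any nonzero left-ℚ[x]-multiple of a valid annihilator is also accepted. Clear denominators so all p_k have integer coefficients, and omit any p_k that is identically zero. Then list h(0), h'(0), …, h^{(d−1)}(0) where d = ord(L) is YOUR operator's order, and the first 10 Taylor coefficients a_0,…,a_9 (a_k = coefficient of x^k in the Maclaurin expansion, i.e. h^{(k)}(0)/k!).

f: a_k = -3, -3, -15, -27, -87, -195, -543, -1323, -3495, -8787, …
g: a_k = -2, -4, 4, -8, 20, -56, 168, -528, 1716, -5720, …
Product ⇒ symmetric product L₀, ord ≤ 1.
h=h₀': d/dx-closure on L₀ ⇒ L.
L = (10 + 156·x + 540·x^2 + 800·x^3 + 960·x^4) + (-3 - 19·x - 30·x^2 + 56·x^3 + 352·x^4 + 384·x^5)·Dx  (order 1).
h: a_k = 18, 60, 378, 744, 4290, 6588, 42798, 42864, 422766, 100620, …
ICs: h(0) = 18.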